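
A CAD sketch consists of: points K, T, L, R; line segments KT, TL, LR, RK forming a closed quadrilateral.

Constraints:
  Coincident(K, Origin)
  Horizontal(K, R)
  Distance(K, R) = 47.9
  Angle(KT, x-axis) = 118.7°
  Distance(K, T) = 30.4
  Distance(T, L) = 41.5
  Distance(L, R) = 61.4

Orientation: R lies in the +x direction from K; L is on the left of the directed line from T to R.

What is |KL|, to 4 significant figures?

55.96

K is at the origin; K and R share the same y with |KR| = 47.9 and R in +x, so R = (47.9, 0). KT runs at 118.7° with |KT| = 30.4, so T = (-14.60, 26.67). L is determined by |TL| = 41.5 and |LR| = 61.4 together: it lies at the intersection of circle(T, 41.5) and circle(R, 61.4). With |TR| = 67.95, the foot of the radical line on TR is 18.91 from T and the perpendicular offset is √(41.5² − 18.91²) = 36.94. Taking the left-of-TR solution: L = (17.29, 53.23).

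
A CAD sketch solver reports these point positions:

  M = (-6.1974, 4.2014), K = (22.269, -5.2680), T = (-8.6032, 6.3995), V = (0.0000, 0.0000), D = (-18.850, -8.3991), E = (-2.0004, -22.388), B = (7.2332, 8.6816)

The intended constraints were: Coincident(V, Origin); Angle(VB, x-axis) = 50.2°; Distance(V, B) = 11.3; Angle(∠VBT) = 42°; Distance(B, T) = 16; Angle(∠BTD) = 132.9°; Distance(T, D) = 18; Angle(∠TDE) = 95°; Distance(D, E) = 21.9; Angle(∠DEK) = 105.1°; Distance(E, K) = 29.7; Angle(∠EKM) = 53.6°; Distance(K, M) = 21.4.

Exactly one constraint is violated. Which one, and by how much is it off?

Distance(K, M) = 21.4 — off by 8.60.

V = (0.00, 0.00) ✓; VB at 50.20° ✓; |VB| = 11.30 ✓; ∠VBT = 42.00° ✓; |BT| = 16.00 ✓; ∠BTD = 132.9° ✓; |TD| = 18.00 ✓; ∠TDE = 95.00° ✓; |DE| = 21.90 ✓; ∠DEK = 105.1° ✓; |EK| = 29.70 ✓; ∠EKM = 53.60° ✓; |KM| = 30.00 ✗.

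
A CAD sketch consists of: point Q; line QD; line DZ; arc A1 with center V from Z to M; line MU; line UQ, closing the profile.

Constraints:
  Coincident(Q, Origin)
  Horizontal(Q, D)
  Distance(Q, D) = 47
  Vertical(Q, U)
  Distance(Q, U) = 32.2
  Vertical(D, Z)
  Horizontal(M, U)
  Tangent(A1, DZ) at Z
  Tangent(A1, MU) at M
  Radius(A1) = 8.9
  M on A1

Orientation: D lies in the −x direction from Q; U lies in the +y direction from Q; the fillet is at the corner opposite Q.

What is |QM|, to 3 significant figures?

49.9

The virtual corner opposite Q is at (-47.0, 32.2). The tangent condition forces VZ to be normal to DZ and since A1 is tangent to MU there, VM ⟂ MU, with radius 8.9, so the center V sits 8.9 in from both sides at V = (-38.1, 23.3). That places the tangent points at Z = (-47.0, 23.3) on DZ and M = (-38.1, 32.2) on MU. Then |QM| = |M − Q| = 49.9.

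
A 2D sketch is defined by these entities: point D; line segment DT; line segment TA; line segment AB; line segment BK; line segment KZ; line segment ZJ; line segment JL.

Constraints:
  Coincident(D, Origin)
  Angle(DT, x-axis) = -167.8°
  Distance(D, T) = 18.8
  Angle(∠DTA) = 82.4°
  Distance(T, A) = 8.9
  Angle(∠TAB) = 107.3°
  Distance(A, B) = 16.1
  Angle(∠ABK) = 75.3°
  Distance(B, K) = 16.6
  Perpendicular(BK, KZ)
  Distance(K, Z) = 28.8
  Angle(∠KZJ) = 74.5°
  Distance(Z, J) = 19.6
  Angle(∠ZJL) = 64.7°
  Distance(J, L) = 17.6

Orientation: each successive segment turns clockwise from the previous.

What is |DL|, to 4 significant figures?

13.16

∠KZJ = 74.5° gives ZJ at 81.70° from the x-axis; with |ZJ| = 19.6, J = (-27.81, 10.22). ∠ZJL = 64.7° gives JL at -33.60° from the x-axis; with |JL| = 17.6, L = (-13.15, 0.4798). Then |DL| = |L − D| = 13.16.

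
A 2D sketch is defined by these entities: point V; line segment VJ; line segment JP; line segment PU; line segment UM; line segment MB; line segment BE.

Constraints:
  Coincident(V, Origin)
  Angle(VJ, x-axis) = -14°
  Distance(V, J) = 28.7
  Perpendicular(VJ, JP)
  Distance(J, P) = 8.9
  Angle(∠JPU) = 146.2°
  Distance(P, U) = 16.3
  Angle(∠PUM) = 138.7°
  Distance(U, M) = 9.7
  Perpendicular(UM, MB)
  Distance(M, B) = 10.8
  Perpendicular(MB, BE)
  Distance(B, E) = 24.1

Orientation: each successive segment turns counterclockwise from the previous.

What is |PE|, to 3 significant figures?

2.15

UM is perpendicular to MB, so MB runs at -119°; with |MB| = 10.8, B = (10.8, 12.3). The perpendicularity gives BE at right angles to MB, so BE runs at -28.9°; with |BE| = 24.1, E = (31.9, 0.615). Then |PE| = |E − P| = 2.15.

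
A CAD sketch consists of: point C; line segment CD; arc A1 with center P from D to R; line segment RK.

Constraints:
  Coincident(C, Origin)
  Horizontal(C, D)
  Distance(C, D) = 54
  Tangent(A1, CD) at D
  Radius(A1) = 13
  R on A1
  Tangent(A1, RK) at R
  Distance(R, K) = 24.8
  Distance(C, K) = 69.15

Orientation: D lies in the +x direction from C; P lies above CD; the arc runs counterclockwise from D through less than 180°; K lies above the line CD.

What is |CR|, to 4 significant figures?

68.36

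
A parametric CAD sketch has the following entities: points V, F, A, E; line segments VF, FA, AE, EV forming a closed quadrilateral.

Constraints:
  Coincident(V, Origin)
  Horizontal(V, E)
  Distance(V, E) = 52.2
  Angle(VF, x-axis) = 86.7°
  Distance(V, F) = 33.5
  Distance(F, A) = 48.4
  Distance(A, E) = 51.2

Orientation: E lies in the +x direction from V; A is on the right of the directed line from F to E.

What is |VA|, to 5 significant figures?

15.283

Checks: VF at 86.70° ✓; |FA| = 48.40 ✓; |AE| = 51.20 ✓.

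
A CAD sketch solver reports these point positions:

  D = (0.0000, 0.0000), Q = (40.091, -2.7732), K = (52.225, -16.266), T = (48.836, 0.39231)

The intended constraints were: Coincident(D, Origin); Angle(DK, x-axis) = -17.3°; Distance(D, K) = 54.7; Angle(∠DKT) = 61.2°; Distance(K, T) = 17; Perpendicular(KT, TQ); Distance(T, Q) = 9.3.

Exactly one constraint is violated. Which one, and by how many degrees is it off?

Perpendicular(KT, TQ) — off by 8.40°.

D = (0.00, 0.00) ✓; DK at -17.30° ✓; |DK| = 54.70 ✓; ∠DKT = 61.20° ✓; |KT| = 17.00 ✓; ∠(KT, TQ) = 98.40° ✗; |TQ| = 9.300 ✓.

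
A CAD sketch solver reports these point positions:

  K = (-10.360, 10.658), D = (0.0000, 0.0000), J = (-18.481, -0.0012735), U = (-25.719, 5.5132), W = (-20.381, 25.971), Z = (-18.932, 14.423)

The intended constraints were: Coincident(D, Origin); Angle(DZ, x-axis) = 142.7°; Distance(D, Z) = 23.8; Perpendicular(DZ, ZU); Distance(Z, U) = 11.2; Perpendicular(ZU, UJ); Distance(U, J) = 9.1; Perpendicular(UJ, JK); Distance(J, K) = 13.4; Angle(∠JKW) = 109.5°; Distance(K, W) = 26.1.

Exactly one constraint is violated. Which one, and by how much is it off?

Distance(K, W) = 26.1 — off by 7.80.

D = (0.00, 0.00) ✓; DZ at 142.7° ✓; |DZ| = 23.80 ✓; ∠(DZ, ZU) = 90.00° ✓; |ZU| = 11.20 ✓; ∠(ZU, UJ) = 90.00° ✓; |UJ| = 9.099 ✓; ∠(UJ, JK) = 90.00° ✓; |JK| = 13.40 ✓; ∠JKW = 109.5° ✓; |KW| = 18.30 ✗.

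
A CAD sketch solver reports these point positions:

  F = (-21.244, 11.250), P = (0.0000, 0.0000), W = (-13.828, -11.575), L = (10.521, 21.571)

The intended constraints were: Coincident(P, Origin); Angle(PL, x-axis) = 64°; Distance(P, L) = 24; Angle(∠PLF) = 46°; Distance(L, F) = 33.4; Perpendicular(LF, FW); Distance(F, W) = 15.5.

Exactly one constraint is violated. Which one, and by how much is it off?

Distance(F, W) = 15.5 — off by 8.50.

P = (0.00, 0.00) ✓; PL at 64.00° ✓; |PL| = 24.00 ✓; ∠PLF = 46.00° ✓; |LF| = 33.40 ✓; ∠(LF, FW) = 90.00° ✓; |FW| = 24.00 ✗.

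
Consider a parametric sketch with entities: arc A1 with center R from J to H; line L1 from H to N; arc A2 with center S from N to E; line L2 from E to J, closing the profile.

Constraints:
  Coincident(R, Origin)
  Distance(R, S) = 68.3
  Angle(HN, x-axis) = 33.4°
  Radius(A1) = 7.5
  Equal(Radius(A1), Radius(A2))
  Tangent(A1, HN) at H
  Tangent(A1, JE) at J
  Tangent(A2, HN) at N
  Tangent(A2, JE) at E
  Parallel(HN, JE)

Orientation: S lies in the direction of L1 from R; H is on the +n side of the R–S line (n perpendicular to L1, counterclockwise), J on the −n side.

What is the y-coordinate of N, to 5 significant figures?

43.859

The slot axis is L1's direction at 33.4°, so u = (cos 33.4°, sin 33.4°) = (0.83485, 0.55048) and n = (−sin 33.4°, cos 33.4°) = (-0.55048, 0.83485). R is at the origin and S lies 68.3 along u from R, so S = 68.3·u = (57.020, 37.598). Tangency of A1 to both parallel lines with radius 7.5 puts H and J at R ± 7.5·n: H = (-4.1286, 6.2614), J = (4.1286, -6.2614). Equal radii place N and E the same way about S: N = S + 7.5·n = (52.892, 43.859), E = S − 7.5·n = (61.149, 31.336). So N.y = 43.859.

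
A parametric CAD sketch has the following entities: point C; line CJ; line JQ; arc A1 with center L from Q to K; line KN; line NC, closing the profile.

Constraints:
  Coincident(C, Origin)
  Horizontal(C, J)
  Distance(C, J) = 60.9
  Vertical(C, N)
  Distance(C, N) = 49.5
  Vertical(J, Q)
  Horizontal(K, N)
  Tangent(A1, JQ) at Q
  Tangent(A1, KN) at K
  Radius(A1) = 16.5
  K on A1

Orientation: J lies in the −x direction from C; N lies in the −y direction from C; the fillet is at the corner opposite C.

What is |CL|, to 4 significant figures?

55.32

C and N share the same x with |CN| = 49.5 and N on the −y side, so N = (0.000, -49.50). The virtual corner opposite C is at (-60.90, -49.50). The tangent condition forces LQ to be normal to JQ and A1 meets KN tangentially, so LK is at right angles to KN, with radius 16.5, so the center L sits 16.5 in from both sides at L = (-44.40, -33.00). Then |CL| = |L − C| = 55.32.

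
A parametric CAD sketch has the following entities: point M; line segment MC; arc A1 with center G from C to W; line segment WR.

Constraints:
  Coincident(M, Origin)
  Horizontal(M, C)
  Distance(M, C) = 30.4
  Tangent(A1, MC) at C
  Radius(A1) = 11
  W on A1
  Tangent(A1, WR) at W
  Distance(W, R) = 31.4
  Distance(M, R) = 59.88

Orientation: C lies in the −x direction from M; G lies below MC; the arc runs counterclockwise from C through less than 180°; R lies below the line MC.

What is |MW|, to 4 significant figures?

42.70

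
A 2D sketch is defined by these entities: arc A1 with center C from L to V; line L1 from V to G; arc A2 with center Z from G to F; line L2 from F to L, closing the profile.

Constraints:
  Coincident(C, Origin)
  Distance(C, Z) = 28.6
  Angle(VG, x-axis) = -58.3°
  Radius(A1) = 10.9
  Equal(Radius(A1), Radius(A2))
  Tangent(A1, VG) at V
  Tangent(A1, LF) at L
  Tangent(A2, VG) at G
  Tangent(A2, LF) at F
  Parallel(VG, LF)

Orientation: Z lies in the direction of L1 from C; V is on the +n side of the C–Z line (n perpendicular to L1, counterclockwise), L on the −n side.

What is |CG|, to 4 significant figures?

30.61

The slot axis is L1's direction at -58.3°, so u = (cos -58.3°, sin -58.3°) = (0.5255, -0.8508) and n = (−sin -58.3°, cos -58.3°) = (0.8508, 0.5255). C is at the origin and Z lies 28.6 along u from C, so Z = 28.6·u = (15.03, -24.33). Tangency of A1 to both parallel lines with radius 10.9 puts V and L at C ± 10.9·n: V = (9.274, 5.728), L = (-9.274, -5.728). Equal radii place G and F the same way about Z: G = Z + 10.9·n = (24.30, -18.61), F = Z − 10.9·n = (5.755, -30.06). Then |CG| = |G − C| = 30.61.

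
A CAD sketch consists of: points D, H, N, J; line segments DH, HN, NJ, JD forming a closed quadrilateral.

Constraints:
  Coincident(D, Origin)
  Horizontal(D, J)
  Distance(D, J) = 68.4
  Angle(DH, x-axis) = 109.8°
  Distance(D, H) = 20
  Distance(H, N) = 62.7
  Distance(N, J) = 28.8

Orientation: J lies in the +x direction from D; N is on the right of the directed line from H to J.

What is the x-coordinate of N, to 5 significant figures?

44.915

D is at the origin; DJ is horizontal with |DJ| = 68.4 and J in +x, so J = (68.4, 0). DH runs at 109.8° with |DH| = 20.0, so H = (-6.7748, 18.818). N is determined by |HN| = 62.7 and |NJ| = 28.8 together: it lies at the intersection of circle(H, 62.7) and circle(J, 28.8). With |HJ| = 77.494, the foot of the radical line on HJ is 58.761 from H and the perpendicular offset is √(62.7² − 58.761²) = 21.874. Taking the right-of-HJ solution: N = (44.915, -16.671).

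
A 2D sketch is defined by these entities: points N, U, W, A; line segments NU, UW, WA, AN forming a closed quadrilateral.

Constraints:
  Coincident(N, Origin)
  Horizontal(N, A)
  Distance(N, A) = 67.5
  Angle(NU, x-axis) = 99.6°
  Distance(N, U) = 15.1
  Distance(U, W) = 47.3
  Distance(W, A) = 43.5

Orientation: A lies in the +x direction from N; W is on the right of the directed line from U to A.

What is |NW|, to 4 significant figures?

35.46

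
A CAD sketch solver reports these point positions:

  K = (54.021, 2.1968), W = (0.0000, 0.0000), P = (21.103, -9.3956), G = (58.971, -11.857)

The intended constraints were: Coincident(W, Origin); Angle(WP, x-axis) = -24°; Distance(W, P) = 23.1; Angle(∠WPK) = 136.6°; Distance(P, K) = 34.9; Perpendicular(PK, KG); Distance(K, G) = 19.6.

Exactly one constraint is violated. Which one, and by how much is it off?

Distance(K, G) = 19.6 — off by 4.70.

W = (0.00, 0.00) ✓; WP at -24.00° ✓; |WP| = 23.10 ✓; ∠WPK = 136.6° ✓; |PK| = 34.90 ✓; ∠(PK, KG) = 90.00° ✓; |KG| = 14.90 ✗.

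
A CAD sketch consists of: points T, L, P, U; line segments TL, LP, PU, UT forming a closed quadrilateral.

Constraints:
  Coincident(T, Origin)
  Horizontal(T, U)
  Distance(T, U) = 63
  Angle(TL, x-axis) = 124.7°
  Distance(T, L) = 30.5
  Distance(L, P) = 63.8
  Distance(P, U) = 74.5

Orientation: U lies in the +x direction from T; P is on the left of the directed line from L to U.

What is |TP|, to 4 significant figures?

73.77

Checks: |LP| = 63.80 ✓; |PU| = 74.50 ✓.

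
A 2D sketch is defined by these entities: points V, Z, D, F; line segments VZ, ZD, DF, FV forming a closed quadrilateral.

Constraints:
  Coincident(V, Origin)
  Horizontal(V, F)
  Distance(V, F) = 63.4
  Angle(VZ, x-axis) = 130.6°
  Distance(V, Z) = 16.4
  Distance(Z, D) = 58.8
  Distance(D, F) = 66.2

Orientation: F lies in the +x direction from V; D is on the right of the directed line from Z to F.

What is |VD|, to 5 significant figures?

43.483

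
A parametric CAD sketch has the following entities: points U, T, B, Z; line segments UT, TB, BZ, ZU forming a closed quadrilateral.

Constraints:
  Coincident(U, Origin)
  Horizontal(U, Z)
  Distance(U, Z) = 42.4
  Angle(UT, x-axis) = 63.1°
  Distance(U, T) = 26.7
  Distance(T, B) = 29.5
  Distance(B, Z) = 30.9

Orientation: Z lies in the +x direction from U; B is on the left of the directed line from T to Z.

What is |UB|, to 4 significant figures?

51.09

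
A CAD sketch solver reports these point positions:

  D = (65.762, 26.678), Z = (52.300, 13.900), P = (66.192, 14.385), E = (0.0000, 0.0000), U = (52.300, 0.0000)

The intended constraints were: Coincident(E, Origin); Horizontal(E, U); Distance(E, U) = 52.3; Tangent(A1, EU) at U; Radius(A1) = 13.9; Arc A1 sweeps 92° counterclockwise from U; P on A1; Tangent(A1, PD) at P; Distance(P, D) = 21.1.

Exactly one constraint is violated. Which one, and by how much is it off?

Distance(P, D) = 21.1 — off by 8.80.

E = (0.00, 0.00) ✓; E.y = 0.00, U.y = 0.00 ✓; |EU| = 52.30 ✓; ∠(ZU, UE) = 90.00° ✓; |ZU| = 13.90 ✓; bearing(Z→P) − bearing(Z→U) = 92.00° ✓; |ZP| = 13.90 ✓; ∠(ZP, PD) = 90.00° ✓; |PD| = 12.30 ✗.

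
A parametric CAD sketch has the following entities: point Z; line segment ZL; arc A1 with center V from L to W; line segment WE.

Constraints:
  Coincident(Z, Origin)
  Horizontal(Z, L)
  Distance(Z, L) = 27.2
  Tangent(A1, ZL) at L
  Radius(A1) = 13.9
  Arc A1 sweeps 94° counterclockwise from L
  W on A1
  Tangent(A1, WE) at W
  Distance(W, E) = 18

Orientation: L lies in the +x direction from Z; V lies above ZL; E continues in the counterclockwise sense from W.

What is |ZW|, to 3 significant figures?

43.7

Z is at the origin; Z and L share the same y with |ZL| = 27.2 and L on the +x side, so L = (27.2, 0.00). A1 meets ZL tangentially, so VL is at right angles to ZL, so V = L + (0, 13.9) = (27.2, 13.9). On A1, L sits at bearing -90° from V; a 94° counterclockwise sweep puts W at bearing 4°, so W = V + 13.9·(cos 4°, sin 4°) = (41.1, 14.9). Then |ZW| = |W − Z| = 43.7.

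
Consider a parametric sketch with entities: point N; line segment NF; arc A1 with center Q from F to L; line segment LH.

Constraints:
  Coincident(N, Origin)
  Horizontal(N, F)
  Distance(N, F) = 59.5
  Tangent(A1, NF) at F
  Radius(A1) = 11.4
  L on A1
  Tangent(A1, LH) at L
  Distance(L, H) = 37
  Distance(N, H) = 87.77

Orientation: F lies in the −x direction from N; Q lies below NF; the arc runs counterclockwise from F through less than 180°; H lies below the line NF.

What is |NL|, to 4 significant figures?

71.63

Checks: N.y = 0.00, F.y = 0.00 ✓; |QL| = 11.40 ✓; ∠(QL, LH) = 90.00° ✓; |LH| = 37.00 ✓; |NH| = 87.77 ✓.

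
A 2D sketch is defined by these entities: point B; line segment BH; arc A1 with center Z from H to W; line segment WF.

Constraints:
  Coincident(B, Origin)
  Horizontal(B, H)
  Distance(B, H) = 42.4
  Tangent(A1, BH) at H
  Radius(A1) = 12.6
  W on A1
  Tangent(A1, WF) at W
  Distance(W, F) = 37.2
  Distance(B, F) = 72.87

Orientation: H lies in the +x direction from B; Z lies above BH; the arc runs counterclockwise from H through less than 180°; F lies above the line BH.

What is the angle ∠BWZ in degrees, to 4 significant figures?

9.895°

B is at the origin; BH is horizontal with |BH| = 42.4 and H on the +x side, so H = (42.40, 0.000). Tangency of A1 to BH means the radius ZH is perpendicular to BH, so Z = H + (0, 12.6) = (42.40, 12.60). Since ZW ⟂ WF (tangency), |ZF| = √(12.6² + 37.2²) = 39.28 regardless of where W sits on A1. So F lies on both circle(B, 72.87) and circle(Z, 39.28); the above-BH intersection is F = (52.47, 50.56). W is the foot of the tangent from F: W = (54.97, 13.45).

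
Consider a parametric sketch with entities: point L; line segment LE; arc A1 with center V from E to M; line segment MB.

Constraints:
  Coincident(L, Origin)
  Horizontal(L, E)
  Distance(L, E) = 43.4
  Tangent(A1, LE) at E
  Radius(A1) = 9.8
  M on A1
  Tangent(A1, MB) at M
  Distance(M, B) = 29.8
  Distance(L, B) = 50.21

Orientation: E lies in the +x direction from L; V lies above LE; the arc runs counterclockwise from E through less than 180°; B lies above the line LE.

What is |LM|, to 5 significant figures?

53.389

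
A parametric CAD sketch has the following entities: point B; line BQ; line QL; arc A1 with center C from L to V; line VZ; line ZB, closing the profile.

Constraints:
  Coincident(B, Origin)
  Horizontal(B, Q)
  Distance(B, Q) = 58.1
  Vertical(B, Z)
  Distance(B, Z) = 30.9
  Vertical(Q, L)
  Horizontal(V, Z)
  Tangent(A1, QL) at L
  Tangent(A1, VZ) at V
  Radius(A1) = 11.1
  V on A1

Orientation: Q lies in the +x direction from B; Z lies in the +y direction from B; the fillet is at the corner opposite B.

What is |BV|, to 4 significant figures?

56.25

B is at the origin; BQ is horizontal with |BQ| = 58.1 and Q on the +x side, so Q = (58.10, 0.000). B and Z share the same x with |BZ| = 30.9 and Z on the +y side, so Z = (0.000, 30.90). The virtual corner opposite B is at (58.10, 30.90). A1 meets QL tangentially, so CL is at right angles to QL and since A1 is tangent to VZ there, CV ⟂ VZ, with radius 11.1, so the center C sits 11.1 in from both sides at C = (47.00, 19.80). That places the tangent points at L = (58.10, 19.80) on QL and V = (47.00, 30.90) on VZ. Then |BV| = |V − B| = 56.25.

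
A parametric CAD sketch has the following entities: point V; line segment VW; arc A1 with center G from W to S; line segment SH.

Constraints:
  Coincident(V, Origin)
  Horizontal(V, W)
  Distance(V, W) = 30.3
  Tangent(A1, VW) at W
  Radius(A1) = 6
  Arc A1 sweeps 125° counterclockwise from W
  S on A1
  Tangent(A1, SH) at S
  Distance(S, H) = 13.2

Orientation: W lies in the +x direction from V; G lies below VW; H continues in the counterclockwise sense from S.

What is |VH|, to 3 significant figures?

38.7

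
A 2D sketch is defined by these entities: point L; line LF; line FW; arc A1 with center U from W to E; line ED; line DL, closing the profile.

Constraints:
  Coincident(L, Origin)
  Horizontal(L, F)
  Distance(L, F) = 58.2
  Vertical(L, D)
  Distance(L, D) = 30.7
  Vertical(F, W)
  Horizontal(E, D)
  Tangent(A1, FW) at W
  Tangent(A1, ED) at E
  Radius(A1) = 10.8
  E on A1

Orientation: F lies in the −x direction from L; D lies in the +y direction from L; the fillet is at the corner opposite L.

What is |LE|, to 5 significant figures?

56.473

The virtual corner opposite L is at (-58.200, 30.700). Since A1 is tangent to FW there, UW ⟂ FW and A1 meets ED tangentially, so UE is at right angles to ED, with radius 10.8, so the center U sits 10.8 in from both sides at U = (-47.400, 19.900). That places the tangent points at W = (-58.200, 19.900) on FW and E = (-47.400, 30.700) on ED. Then |LE| = |E − L| = 56.473.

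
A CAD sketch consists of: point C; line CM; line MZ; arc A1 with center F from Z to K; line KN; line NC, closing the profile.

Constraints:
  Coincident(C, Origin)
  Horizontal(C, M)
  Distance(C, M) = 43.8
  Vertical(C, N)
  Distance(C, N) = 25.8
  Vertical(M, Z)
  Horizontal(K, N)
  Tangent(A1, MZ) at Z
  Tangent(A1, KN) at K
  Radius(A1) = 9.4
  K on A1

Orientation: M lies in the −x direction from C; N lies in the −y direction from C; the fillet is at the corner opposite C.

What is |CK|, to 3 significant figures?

43.0

C is at the origin; C and M share the same y with |CM| = 43.8 and M on the −x side, so M = (-43.8, 0.00). C and N share the same x with |CN| = 25.8 and N on the −y side, so N = (0.00, -25.8). The virtual corner opposite C is at (-43.8, -25.8). A1 meets MZ tangentially, so FZ is at right angles to MZ and A1 meets KN tangentially, so FK is at right angles to KN, with radius 9.4, so the center F sits 9.4 in from both sides at F = (-34.4, -16.4). That places the tangent points at Z = (-43.8, -16.4) on MZ and K = (-34.4, -25.8) on KN. Then |CK| = |K − C| = 43.0.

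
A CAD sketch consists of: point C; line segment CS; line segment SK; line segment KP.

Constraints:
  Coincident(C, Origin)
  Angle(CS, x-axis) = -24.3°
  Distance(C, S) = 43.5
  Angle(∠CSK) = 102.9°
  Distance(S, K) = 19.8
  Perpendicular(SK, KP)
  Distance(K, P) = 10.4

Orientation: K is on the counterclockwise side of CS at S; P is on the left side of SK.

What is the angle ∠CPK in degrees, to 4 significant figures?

137.3°

∠CSK = 102.9°, so SK runs at -24.3° + (180° − 102.9°) = 52.80° from the x-axis; with |SK| = 19.8, K = S + 19.8·(cos 52.80°, sin 52.80°) = (51.62, -2.130). SK is perpendicular to KP; with |KP| = 10.4 on the left of SK, P = K + 10.4·(-0.7965, 0.6046) = (43.33, 4.158). Then cos ∠CPK = PC·PK / (|PC||PK|), giving 137.3°.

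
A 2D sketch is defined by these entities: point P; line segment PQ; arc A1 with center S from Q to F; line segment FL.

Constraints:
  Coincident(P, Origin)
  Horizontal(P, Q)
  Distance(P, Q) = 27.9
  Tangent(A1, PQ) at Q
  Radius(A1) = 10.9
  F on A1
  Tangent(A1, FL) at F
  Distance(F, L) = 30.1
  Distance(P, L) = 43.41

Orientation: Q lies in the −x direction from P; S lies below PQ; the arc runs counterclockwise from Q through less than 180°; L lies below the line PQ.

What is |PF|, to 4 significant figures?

40.32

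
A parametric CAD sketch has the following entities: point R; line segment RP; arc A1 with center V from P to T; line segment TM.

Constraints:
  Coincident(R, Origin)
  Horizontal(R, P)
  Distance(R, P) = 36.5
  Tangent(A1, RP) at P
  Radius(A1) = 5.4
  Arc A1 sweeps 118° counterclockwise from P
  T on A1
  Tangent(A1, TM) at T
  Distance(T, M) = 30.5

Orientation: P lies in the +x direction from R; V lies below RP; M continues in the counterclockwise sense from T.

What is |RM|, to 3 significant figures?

57.8

R is at the origin; RP is horizontal with |RP| = 36.5 and P on the +x side, so P = (36.5, 0.00). Tangency of A1 to RP means the radius VP is perpendicular to RP, so V = P + (0, -5.4) = (36.5, -5.40). On A1, P sits at bearing 90° from V; a 118° counterclockwise sweep puts T at bearing 208°, so T = V + 5.4·(cos 208°, sin 208°) = (31.7, -7.94). Since A1 is tangent to TM there, VT ⟂ TM, so TM runs along (−sin 208°, cos 208°); with |TM| = 30.5, M = (46.1, -34.9). Then |RM| = |M − R| = 57.8.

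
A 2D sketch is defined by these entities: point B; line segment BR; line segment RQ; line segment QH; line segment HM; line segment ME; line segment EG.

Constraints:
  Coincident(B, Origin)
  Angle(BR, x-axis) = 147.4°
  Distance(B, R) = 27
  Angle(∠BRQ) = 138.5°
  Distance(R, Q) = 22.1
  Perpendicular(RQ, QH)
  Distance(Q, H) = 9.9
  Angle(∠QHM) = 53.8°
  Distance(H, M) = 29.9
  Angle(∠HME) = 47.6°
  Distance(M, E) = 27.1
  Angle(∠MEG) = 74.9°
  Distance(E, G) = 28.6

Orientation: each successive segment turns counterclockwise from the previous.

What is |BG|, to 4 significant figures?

42.98

∠HME = 47.6° gives ME at 177.5° from the x-axis; with |ME| = 27.1, E = (-49.02, 23.71). ∠MEG = 74.9° gives EG at -77.40° from the x-axis; with |EG| = 28.6, G = (-42.78, -4.203). Then |BG| = |G − B| = 42.98.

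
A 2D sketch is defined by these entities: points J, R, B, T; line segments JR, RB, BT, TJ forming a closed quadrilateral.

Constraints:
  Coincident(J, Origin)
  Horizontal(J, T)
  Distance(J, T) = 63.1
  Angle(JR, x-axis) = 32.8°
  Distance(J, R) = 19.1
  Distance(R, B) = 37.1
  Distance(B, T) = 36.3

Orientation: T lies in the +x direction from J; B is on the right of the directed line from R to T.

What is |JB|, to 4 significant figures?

40.69

Checks: |RB| = 37.10 ✓; |BT| = 36.30 ✓.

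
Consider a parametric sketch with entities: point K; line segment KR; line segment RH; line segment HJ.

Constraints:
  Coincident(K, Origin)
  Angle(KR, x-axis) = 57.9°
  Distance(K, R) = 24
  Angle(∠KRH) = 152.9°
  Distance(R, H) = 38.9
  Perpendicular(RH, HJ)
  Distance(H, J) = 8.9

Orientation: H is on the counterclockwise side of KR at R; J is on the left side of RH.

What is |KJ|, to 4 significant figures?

60.30

K is at the origin; KR runs at 57.9° with length 24.0, so R = 24.0·(cos 57.9°, sin 57.9°) = (12.75, 20.33). ∠KRH = 152.9°, so RH runs at 57.9° + (180° − 152.9°) = 85.00° from the x-axis; with |RH| = 38.9, H = R + 38.9·(cos 85.00°, sin 85.00°) = (16.14, 59.08). The perpendicularity gives HJ at right angles to RH; with |HJ| = 8.9 on the left of RH, J = H + 8.9·(-0.9962, 0.08716) = (7.278, 59.86). Then |KJ| = |J − K| = 60.30.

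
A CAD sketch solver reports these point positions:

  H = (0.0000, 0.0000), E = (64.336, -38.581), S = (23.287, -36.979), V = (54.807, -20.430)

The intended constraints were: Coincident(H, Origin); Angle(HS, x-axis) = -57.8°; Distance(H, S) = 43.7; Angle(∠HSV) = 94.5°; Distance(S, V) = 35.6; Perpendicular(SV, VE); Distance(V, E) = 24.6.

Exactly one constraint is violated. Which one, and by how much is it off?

Distance(V, E) = 24.6 — off by 4.10.

H = (0.00, 0.00) ✓; HS at -57.80° ✓; |HS| = 43.70 ✓; ∠HSV = 94.50° ✓; |SV| = 35.60 ✓; ∠(SV, VE) = 90.00° ✓; |VE| = 20.50 ✗.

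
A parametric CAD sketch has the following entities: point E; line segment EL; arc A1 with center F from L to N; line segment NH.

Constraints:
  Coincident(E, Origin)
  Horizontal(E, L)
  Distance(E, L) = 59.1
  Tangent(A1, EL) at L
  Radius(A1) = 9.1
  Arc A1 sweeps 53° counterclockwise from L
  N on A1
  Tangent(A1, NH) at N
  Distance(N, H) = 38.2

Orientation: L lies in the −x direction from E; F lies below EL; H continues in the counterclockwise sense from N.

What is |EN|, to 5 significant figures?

66.466

E is at the origin; E and L share the same y with |EL| = 59.1 and L on the −x side, so L = (-59.100, 0.0000). A1 meets EL tangentially, so FL is at right angles to EL, so F = L + (0, -9.1) = (-59.100, -9.1000). On A1, L sits at bearing 90° from F; a 53° counterclockwise sweep puts N at bearing 143°, so N = F + 9.1·(cos 143°, sin 143°) = (-66.368, -3.6235). Then |EN| = |N − E| = 66.466.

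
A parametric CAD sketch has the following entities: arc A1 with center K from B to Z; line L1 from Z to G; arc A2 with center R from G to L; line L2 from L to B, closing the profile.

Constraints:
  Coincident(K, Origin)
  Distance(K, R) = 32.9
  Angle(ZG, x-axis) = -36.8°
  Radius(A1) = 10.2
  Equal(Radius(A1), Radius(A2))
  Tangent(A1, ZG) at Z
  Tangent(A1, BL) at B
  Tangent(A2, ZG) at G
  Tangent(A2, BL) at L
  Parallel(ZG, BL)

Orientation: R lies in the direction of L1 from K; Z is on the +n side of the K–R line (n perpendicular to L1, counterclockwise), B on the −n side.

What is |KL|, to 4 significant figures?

34.44

The slot axis is L1's direction at -36.8°, so u = (cos -36.8°, sin -36.8°) = (0.8007, -0.5990) and n = (−sin -36.8°, cos -36.8°) = (0.5990, 0.8007). K is at the origin and R lies 32.9 along u from K, so R = 32.9·u = (26.34, -19.71). Tangency of A1 to both parallel lines with radius 10.2 puts Z and B at K ± 10.2·n: Z = (6.110, 8.167), B = (-6.110, -8.167). Equal radii place G and L the same way about R: G = R + 10.2·n = (32.45, -11.54), L = R − 10.2·n = (20.23, -27.88). Then |KL| = |L − K| = 34.44.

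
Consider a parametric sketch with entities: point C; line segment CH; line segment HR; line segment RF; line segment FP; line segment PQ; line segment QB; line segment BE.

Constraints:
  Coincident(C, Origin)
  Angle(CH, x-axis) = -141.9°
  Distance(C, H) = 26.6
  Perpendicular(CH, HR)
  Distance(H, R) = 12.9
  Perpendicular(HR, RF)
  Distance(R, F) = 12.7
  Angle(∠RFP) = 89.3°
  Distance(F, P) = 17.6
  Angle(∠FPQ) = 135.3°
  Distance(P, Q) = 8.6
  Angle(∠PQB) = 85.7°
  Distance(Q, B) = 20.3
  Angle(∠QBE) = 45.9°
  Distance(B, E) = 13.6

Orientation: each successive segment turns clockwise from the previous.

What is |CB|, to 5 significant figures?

33.704

∠FPQ = 135.3° gives PQ at -97.300° from the x-axis; with |PQ| = 8.6, Q = (-9.3011, -20.937). ∠PQB = 85.7° gives QB at 168.40° from the x-axis; with |QB| = 20.3, B = (-29.186, -16.855). Then |CB| = |B − C| = 33.704.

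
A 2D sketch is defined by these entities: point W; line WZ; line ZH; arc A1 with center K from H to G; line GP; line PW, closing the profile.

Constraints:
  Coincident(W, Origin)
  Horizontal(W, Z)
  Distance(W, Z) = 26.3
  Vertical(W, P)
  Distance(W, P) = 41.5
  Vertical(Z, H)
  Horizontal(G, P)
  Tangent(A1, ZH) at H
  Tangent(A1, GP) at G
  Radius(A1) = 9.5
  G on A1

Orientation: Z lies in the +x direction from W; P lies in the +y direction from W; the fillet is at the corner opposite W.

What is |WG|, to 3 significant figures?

44.8

W is at the origin; W and Z share the same y with |WZ| = 26.3 and Z on the +x side, so Z = (26.3, 0.00). W and P share the same x with |WP| = 41.5 and P on the +y side, so P = (0.00, 41.5). The virtual corner opposite W is at (26.3, 41.5). A1 meets ZH tangentially, so KH is at right angles to ZH and the tangent condition forces KG to be normal to GP, with radius 9.5, so the center K sits 9.5 in from both sides at K = (16.8, 32.0). That places the tangent points at H = (26.3, 32.0) on ZH and G = (16.8, 41.5) on GP. Then |WG| = |G − W| = 44.8.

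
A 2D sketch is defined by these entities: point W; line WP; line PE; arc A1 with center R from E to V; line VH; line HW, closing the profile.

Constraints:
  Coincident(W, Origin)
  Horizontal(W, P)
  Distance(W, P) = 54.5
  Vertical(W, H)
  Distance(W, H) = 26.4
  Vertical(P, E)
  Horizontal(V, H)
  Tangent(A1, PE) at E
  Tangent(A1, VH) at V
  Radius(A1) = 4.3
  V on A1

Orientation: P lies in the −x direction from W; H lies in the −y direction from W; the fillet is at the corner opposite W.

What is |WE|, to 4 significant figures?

58.81

The virtual corner opposite W is at (-54.50, -26.40). A1 meets PE tangentially, so RE is at right angles to PE and tangency of A1 to VH means the radius RV is perpendicular to VH, with radius 4.3, so the center R sits 4.3 in from both sides at R = (-50.20, -22.10). That places the tangent points at E = (-54.50, -22.10) on PE and V = (-50.20, -26.40) on VH. Then |WE| = |E − W| = 58.81.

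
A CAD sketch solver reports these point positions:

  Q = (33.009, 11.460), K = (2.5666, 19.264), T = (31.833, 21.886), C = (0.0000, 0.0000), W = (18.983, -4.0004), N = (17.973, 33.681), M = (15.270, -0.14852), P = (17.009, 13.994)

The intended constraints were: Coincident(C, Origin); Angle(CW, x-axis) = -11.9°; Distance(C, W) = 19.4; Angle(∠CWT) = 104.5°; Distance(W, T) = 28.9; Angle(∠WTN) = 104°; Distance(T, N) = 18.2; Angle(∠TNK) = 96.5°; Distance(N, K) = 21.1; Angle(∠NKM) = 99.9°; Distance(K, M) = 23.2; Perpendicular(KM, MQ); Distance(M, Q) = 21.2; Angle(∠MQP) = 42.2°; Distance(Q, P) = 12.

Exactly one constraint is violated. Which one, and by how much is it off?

Distance(Q, P) = 12 — off by 4.20.

C = (0.00, 0.00) ✓; CW at -11.90° ✓; |CW| = 19.40 ✓; ∠CWT = 104.5° ✓; |WT| = 28.90 ✓; ∠WTN = 104.0° ✓; |TN| = 18.20 ✓; ∠TNK = 96.50° ✓; |NK| = 21.10 ✓; ∠NKM = 99.90° ✓; |KM| = 23.20 ✓; ∠(KM, MQ) = 90.00° ✓; |MQ| = 21.20 ✓; ∠MQP = 42.20° ✓; |QP| = 16.20 ✗.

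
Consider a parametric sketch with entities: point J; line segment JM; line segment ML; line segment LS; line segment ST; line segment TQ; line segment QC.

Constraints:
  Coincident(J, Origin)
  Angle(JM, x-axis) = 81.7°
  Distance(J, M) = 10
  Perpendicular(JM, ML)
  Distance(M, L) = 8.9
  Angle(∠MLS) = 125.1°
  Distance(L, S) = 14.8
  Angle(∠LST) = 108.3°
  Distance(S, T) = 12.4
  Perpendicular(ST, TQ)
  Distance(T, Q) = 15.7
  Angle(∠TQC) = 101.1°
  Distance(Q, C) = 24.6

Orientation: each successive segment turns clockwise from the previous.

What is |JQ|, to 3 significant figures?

3.74

J is at the origin; JM runs at 81.7° with length 10.0, so M = (1.44, 9.90). JM is perpendicular to ML, so ML runs at -8.30°; with |ML| = 8.9, L = (10.3, 8.61). ∠MLS = 125.1° gives LS at -63.2° from the x-axis; with |LS| = 14.8, S = (16.9, -4.60). ∠LST = 108.3° gives ST at -135° from the x-axis; with |ST| = 12.4, T = (8.17, -13.4). ST is perpendicular to TQ, so TQ runs at 135°; with |TQ| = 15.7, Q = (-2.95, -2.30). Then |JQ| = |Q − J| = 3.74.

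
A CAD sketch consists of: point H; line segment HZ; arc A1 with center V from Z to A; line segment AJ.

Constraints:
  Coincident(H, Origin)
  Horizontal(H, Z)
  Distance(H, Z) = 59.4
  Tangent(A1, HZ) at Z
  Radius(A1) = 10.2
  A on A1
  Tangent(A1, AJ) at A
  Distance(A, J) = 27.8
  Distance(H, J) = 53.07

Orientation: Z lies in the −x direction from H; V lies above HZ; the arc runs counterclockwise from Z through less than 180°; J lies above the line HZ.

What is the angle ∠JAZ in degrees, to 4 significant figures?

144.0°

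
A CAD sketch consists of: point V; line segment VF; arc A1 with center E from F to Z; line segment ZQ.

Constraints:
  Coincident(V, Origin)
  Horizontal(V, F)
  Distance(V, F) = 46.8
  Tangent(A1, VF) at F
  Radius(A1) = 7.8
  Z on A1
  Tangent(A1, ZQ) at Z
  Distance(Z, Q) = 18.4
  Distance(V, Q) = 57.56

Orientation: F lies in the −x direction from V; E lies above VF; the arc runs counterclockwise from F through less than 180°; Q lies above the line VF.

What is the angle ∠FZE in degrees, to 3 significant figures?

28.0°

Checks: |EZ| = 7.800 ✓; ∠(EZ, ZQ) = 90.00° ✓; |ZQ| = 18.40 ✓; |VQ| = 57.56 ✓.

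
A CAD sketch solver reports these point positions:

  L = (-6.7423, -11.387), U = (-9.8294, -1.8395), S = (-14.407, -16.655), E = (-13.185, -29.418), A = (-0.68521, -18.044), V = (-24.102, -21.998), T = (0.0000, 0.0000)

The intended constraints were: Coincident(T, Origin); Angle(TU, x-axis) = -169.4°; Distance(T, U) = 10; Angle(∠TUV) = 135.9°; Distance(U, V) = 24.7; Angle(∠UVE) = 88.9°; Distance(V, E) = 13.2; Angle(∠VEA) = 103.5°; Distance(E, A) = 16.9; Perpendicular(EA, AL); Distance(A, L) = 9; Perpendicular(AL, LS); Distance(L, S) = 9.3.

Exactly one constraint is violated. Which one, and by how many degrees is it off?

Perpendicular(AL, LS) — off by 7.80°.

T = (0.00, 0.00) ✓; TU at -169.4° ✓; |TU| = 10.00 ✓; ∠TUV = 135.9° ✓; |UV| = 24.70 ✓; ∠UVE = 88.90° ✓; |VE| = 13.20 ✓; ∠VEA = 103.5° ✓; |EA| = 16.90 ✓; ∠(EA, AL) = 90.00° ✓; |AL| = 9.000 ✓; ∠(AL, LS) = 82.20° ✗; |LS| = 9.301 ✓.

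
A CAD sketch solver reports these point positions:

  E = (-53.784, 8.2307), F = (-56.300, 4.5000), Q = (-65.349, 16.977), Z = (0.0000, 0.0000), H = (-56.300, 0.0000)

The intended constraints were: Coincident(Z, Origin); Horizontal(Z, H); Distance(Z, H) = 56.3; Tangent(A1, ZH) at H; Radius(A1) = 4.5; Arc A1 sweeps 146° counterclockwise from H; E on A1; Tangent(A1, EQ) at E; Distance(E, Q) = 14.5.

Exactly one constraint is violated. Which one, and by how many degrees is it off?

Tangent(A1, EQ) at E — off by 3.10°.

Z = (0.00, 0.00) ✓; Z.y = 0.00, H.y = 0.00 ✓; |ZH| = 56.30 ✓; ∠(FH, HZ) = 90.00° ✓; |FH| = 4.500 ✓; bearing(F→E) − bearing(F→H) = 146.0° ✓; |FE| = 4.500 ✓; ∠(FE, EQ) = 93.10° ✗; |EQ| = 14.50 ✓.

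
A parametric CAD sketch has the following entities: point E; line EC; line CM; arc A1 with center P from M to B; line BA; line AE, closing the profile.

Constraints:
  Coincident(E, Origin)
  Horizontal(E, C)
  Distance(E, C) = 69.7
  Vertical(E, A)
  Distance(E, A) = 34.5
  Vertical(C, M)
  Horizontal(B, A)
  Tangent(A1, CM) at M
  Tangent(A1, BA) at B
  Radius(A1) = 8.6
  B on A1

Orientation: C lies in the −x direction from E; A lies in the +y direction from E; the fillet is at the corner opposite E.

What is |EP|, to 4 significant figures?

66.36

E is at the origin; E and C share the same y with |EC| = 69.7 and C on the −x side, so C = (-69.70, 0.000). EA is vertical with |EA| = 34.5 and A on the +y side, so A = (0.000, 34.50). The virtual corner opposite E is at (-69.70, 34.50). A1 meets CM tangentially, so PM is at right angles to CM and tangency of A1 to BA means the radius PB is perpendicular to BA, with radius 8.6, so the center P sits 8.6 in from both sides at P = (-61.10, 25.90). Then |EP| = |P − E| = 66.36.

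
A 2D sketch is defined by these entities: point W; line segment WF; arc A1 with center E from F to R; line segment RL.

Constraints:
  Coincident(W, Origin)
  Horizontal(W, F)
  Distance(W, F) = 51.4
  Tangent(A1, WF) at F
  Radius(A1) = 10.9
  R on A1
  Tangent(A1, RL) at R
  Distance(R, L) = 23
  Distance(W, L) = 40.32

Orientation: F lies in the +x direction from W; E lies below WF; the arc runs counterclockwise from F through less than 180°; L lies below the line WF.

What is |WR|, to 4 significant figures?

42.20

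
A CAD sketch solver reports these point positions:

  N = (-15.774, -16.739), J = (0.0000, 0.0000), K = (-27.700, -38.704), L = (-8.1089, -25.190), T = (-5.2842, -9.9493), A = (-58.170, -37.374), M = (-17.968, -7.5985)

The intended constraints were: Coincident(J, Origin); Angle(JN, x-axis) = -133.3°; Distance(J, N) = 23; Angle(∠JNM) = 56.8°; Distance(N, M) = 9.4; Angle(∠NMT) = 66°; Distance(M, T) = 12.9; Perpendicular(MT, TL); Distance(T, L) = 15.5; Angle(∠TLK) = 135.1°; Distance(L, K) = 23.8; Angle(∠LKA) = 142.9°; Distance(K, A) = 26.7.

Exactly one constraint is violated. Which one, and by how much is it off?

Distance(K, A) = 26.7 — off by 3.80.

J = (0.00, 0.00) ✓; JN at -133.3° ✓; |JN| = 23.00 ✓; ∠JNM = 56.80° ✓; |NM| = 9.400 ✓; ∠NMT = 66.00° ✓; |MT| = 12.90 ✓; ∠(MT, TL) = 90.00° ✓; |TL| = 15.50 ✓; ∠TLK = 135.1° ✓; |LK| = 23.80 ✓; ∠LKA = 142.9° ✓; |KA| = 30.50 ✗.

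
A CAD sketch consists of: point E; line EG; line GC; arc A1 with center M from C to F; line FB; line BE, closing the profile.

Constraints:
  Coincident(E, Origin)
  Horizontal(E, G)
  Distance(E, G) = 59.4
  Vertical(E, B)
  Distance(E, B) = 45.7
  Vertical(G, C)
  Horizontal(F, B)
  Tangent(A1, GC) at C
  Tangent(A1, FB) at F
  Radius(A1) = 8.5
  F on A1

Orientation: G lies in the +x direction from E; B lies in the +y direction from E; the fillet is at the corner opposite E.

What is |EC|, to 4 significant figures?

70.09

E is at the origin; EG is horizontal with |EG| = 59.4 and G on the +x side, so G = (59.40, 0.000). EB is vertical with |EB| = 45.7 and B on the +y side, so B = (0.000, 45.70). The virtual corner opposite E is at (59.40, 45.70). Since A1 is tangent to GC there, MC ⟂ GC and tangency of A1 to FB means the radius MF is perpendicular to FB, with radius 8.5, so the center M sits 8.5 in from both sides at M = (50.90, 37.20). That places the tangent points at C = (59.40, 37.20) on GC and F = (50.90, 45.70) on FB. Then |EC| = |C − E| = 70.09.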